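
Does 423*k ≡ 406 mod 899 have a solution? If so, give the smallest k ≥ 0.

290

gcd(423, 899) = 1, so a unique solution mod 899 exists.
423⁻¹ ≡ 882 (mod 899).
k ≡ 882*406 ≡ 290 (mod 899).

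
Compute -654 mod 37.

-654 = -18×37 + 12, so -654 ≡ 12 (mod 37).

12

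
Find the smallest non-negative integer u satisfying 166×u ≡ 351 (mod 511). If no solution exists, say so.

gcd(166, 511) = 1, so a unique solution mod 511 exists.
166⁻¹ ≡ 157 (mod 511).
u ≡ 157×351 ≡ 430 (mod 511).

430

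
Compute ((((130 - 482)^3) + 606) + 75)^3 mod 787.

445

130 - 482 = -352 ≡ 435 (mod 787)
(435)^3 ≡ 545 (mod 787)
545 + 606 = 1151 ≡ 364 (mod 787)
364 + 75 = 439
(439)^3 ≡ 445 (mod 787)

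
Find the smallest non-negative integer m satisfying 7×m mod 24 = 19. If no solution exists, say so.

gcd(7, 24) = 1, so a unique solution mod 24 exists.
7⁻¹ ≡ 7 (mod 24).
m ≡ 7×19 ≡ 13 (mod 24).

13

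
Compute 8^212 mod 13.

Using repeated squaring:
212 in binary is 11010100, i.e. 212 = 128 + 64 + 16 + 4.
8^1 ≡ 8 (mod 13)
8^2 ≡ 8^2 = 64 ≡ 12 (mod 13)
8^4 ≡ 12^2 = 144 ≡ 1 (mod 13)
8^8 ≡ 1^2 = 1 (mod 13)
8^16 ≡ 1^2 = 1 (mod 13)
8^32 ≡ 1^2 = 1 (mod 13)
8^64 ≡ 1^2 = 1 (mod 13)
8^128 ≡ 1^2 = 1 (mod 13)
8^212 = 8^128 × 8^64 × 8^16 × 8^4 ≡ 1 × 1 × 1 × 1 (mod 13).
Accumulate the product:
1 × 1 = 1
1 × 1 = 1
1 × 1 = 1

1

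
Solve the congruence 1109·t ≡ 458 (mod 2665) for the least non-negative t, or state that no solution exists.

gcd(1109, 2665) = 1, so a unique solution mod 2665 exists.
1109⁻¹ ≡ 2194 (mod 2665).
t ≡ 2194·458 ≡ 147 (mod 2665).

147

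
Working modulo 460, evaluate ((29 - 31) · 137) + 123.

29 - 31 = -2 ≡ 458 (mod 460)
458 · 137 = 62746 ≡ 186 (mod 460)
186 + 123 = 309

309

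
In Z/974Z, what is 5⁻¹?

195

Apply the Euclidean algorithm and back-substitute:
974 = 194·5 + 4
5 = 1·4 + 1
4 = 4·1 + 0
gcd(5, 974) = 1, so the inverse exists.
Bézout: 1 = −1·974 + 195·5.
So 5⁻¹ ≡ 195 (mod 974).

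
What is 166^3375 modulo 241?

30

3375 in binary is 110100101111, i.e. 3375 = 2048 + 1024 + 256 + 32 + 8 + 4 + 2 + 1.
166^1 ≡ 166 (mod 241)
166^2 ≡ 166^2 = 27556 ≡ 82 (mod 241)
166^4 ≡ 82^2 = 6724 ≡ 217 (mod 241)
166^8 ≡ 217^2 = 47089 ≡ 94 (mod 241)
166^16 ≡ 94^2 = 8836 ≡ 160 (mod 241)
166^32 ≡ 160^2 = 25600 ≡ 54 (mod 241)
166^64 ≡ 54^2 = 2916 ≡ 24 (mod 241)
166^128 ≡ 24^2 = 576 ≡ 94 (mod 241)
166^256 ≡ 94^2 = 8836 ≡ 160 (mod 241)
166^512 ≡ 160^2 = 25600 ≡ 54 (mod 241)
166^1024 ≡ 54^2 = 2916 ≡ 24 (mod 241)
166^2048 ≡ 24^2 = 576 ≡ 94 (mod 241)
166^3375 = 166^2048 * 166^1024 * 166^256 * 166^32 * 166^8 * 166^4 * 166^2 * 166^1 ≡ 94 * 24 * 160 * 54 * 94 * 217 * 82 * 166 (mod 241).
Accumulate the product:
94 * 24 = 2256 ≡ 87
87 * 160 = 13920 ≡ 183
183 * 54 = 9882 ≡ 1
1 * 94 = 94
94 * 217 = 20398 ≡ 154
154 * 82 = 12628 ≡ 96
96 * 166 = 15936 ≡ 30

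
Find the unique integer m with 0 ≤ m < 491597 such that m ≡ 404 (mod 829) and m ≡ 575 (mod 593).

128070

829⁻¹ mod 593: 829×98 ≡ 1 (mod 593), so 829⁻¹ ≡ 98.
m = 404 + 829×((575 − 404)×98 mod 593) = 404 + 829×154 = 128070.
Check: 128070 mod 829 = 404, 128070 mod 593 = 575. ✓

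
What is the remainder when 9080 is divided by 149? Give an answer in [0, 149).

9080 = 60*149 + 140, so 9080 ≡ 140 (mod 149).

140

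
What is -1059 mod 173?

152

-1059 = -7×173 + 152, so -1059 ≡ 152 (mod 173).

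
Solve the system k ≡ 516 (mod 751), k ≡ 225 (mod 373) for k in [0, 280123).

751⁻¹ mod 373: 751×224 ≡ 1 (mod 373), so 751⁻¹ ≡ 224.
k = 516 + 751×((225 − 516)×224 mod 373) = 516 + 751×91 = 68857.
Check: 68857 mod 751 = 516, 68857 mod 373 = 225. ✓

68857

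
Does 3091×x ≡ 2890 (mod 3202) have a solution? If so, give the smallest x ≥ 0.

1474

gcd(3091, 3202) = 1, so a unique solution mod 3202 exists.
3091⁻¹ ≡ 375 (mod 3202).
x ≡ 375×2890 ≡ 1474 (mod 3202).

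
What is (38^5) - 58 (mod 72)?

46

(38)^5 ≡ 32 (mod 72)
32 - 58 = -26 ≡ 46 (mod 72)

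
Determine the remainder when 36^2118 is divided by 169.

118

Using repeated squaring:
2118 in binary is 100001000110, i.e. 2118 = 2048 + 64 + 4 + 2.
36^1 ≡ 36 (mod 169)
36^2 ≡ 36^2 = 1296 ≡ 113 (mod 169)
36^4 ≡ 113^2 = 12769 ≡ 94 (mod 169)
36^8 ≡ 94^2 = 8836 ≡ 48 (mod 169)
36^16 ≡ 48^2 = 2304 ≡ 107 (mod 169)
36^32 ≡ 107^2 = 11449 ≡ 126 (mod 169)
36^64 ≡ 126^2 = 15876 ≡ 159 (mod 169)
36^128 ≡ 159^2 = 25281 ≡ 100 (mod 169)
36^256 ≡ 100^2 = 10000 ≡ 29 (mod 169)
36^512 ≡ 29^2 = 841 ≡ 165 (mod 169)
36^1024 ≡ 165^2 = 27225 ≡ 16 (mod 169)
36^2048 ≡ 16^2 = 256 ≡ 87 (mod 169)
36^2118 = 36^2048 · 36^64 · 36^4 · 36^2 ≡ 87 · 159 · 94 · 113 (mod 169).
Accumulate the product:
87 · 159 = 13833 ≡ 144
144 · 94 = 13536 ≡ 16
16 · 113 = 1808 ≡ 118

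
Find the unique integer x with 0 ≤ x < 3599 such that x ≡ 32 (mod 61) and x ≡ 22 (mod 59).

61⁻¹ mod 59: 61*30 ≡ 1 (mod 59), so 61⁻¹ ≡ 30.
x = 32 + 61*((22 − 32)*30 mod 59) = 32 + 61*54 = 3326.
Check: 3326 mod 61 = 32, 3326 mod 59 = 22. ✓

3326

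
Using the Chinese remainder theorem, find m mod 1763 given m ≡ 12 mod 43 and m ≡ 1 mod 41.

43⁻¹ mod 41: 43*21 ≡ 1 (mod 41), so 43⁻¹ ≡ 21.
m = 12 + 43*((1 − 12)*21 mod 41) = 12 + 43*15 = 657.

657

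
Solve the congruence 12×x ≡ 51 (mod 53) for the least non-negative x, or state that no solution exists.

gcd(12, 53) = 1, so a unique solution mod 53 exists.
12⁻¹ ≡ 31 (mod 53).
x ≡ 31×51 ≡ 44 (mod 53).

44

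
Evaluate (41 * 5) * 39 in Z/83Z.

27

41 * 5 = 205 ≡ 39 (mod 83)
39 * 39 = 1521 ≡ 27 (mod 83)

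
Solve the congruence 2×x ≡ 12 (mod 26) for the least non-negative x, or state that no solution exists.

gcd(2, 26) = 2, and 2 | 12, so solutions exist.
Divide through by 2: 1×x ≡ 6 (mod 13).
1⁻¹ ≡ 1 (mod 13).
x ≡ 1×6 ≡ 6 (mod 13).
The smallest non-negative solution is x = 6.

6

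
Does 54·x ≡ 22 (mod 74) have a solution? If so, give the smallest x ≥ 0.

gcd(54, 74) = 2, and 2 | 22, so solutions exist.
Divide through by 2: 27·x = 11 (mod 37).
27⁻¹ ≡ 11 (mod 37).
x ≡ 11·11 ≡ 10 (mod 37).
The smallest non-negative solution is x = 10.

10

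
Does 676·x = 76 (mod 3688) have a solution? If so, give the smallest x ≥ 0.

gcd(676, 3688) = 4, and 4 | 76, so solutions exist.
Divide through by 4: 169·x mod 922 = 19.
169⁻¹ ≡ 431 (mod 922).
x ≡ 431·19 ≡ 813 (mod 922).
The smallest non-negative solution is x = 813.

813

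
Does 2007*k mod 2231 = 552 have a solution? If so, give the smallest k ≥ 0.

874

gcd(2007, 2231) = 1, so a unique solution mod 2231 exists.
2007⁻¹ ≡ 1982 (mod 2231).
k ≡ 1982*552 ≡ 874 (mod 2231).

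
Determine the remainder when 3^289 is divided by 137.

289 in binary is 100100001, i.e. 289 = 256 + 32 + 1.
3^1 ≡ 3 (mod 137)
3^2 ≡ 3^2 = 9 (mod 137)
3^4 ≡ 9^2 = 81 (mod 137)
3^8 ≡ 81^2 = 6561 ≡ 122 (mod 137)
3^16 ≡ 122^2 = 14884 ≡ 88 (mod 137)
3^32 ≡ 88^2 = 7744 ≡ 72 (mod 137)
3^64 ≡ 72^2 = 5184 ≡ 115 (mod 137)
3^128 ≡ 115^2 = 13225 ≡ 73 (mod 137)
3^256 ≡ 73^2 = 5329 ≡ 123 (mod 137)
3^289 = 3^256 * 3^32 * 3^1 ≡ 123 * 72 * 3 (mod 137).
Accumulate the product:
123 * 72 = 8856 ≡ 88
88 * 3 = 264 ≡ 127

127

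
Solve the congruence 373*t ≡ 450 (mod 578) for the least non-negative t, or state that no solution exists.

gcd(373, 578) = 1, so a unique solution mod 578 exists.
373⁻¹ ≡ 203 (mod 578).
t ≡ 203*450 ≡ 26 (mod 578).

26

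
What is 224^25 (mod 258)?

25 in binary is 11001, i.e. 25 = 16 + 8 + 1.
224^1 ≡ 224 (mod 258)
224^2 ≡ 224^2 = 50176 ≡ 124 (mod 258)
224^4 ≡ 124^2 = 15376 ≡ 154 (mod 258)
224^8 ≡ 154^2 = 23716 ≡ 238 (mod 258)
224^16 ≡ 238^2 = 56644 ≡ 142 (mod 258)
224^25 = 224^16 × 224^8 × 224^1 ≡ 142 × 238 × 224 (mod 258).
Accumulate the product:
142 × 238 = 33796 ≡ 256
256 × 224 = 57344 ≡ 68

68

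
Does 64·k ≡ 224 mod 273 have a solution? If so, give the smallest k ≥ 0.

gcd(64, 273) = 1, so a unique solution mod 273 exists.
64⁻¹ ≡ 64 (mod 273).
k ≡ 64·224 ≡ 140 (mod 273).

140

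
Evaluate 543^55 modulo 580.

47

Compute successive squares:
55 in binary is 110111, i.e. 55 = 32 + 16 + 4 + 2 + 1.
543^1 ≡ 543 (mod 580)
543^2 ≡ 543^2 = 294849 ≡ 209 (mod 580)
543^4 ≡ 209^2 = 43681 ≡ 181 (mod 580)
543^8 ≡ 181^2 = 32761 ≡ 281 (mod 580)
543^16 ≡ 281^2 = 78961 ≡ 81 (mod 580)
543^32 ≡ 81^2 = 6561 ≡ 181 (mod 580)
543^55 = 543^32 * 543^16 * 543^4 * 543^2 * 543^1 ≡ 181 * 81 * 181 * 209 * 543 (mod 580).
Accumulate the product:
181 * 81 = 14661 ≡ 161
161 * 181 = 29141 ≡ 141
141 * 209 = 29469 ≡ 469
469 * 543 = 254667 ≡ 47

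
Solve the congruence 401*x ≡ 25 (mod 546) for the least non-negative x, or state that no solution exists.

527

gcd(401, 546) = 1, so a unique solution mod 546 exists.
401⁻¹ ≡ 305 (mod 546).
x ≡ 305*25 ≡ 527 (mod 546).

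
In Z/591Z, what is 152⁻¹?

35

591 = 3×152 + 135
152 = 1×135 + 17
135 = 7×17 + 16
17 = 1×16 + 1
16 = 16×1 + 0
gcd(152, 591) = 1, so the inverse exists.
Back-substitute for 1:
1 = 1×17 − 1×16
  = −1×135 + 8×17
  = 8×152 − 9×135
  = −9×591 + 35×152
So 152⁻¹ ≡ 35 (mod 591).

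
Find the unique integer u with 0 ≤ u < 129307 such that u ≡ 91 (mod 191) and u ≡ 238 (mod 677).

191⁻¹ mod 677: 191*358 ≡ 1 (mod 677), so 191⁻¹ ≡ 358.
u = 91 + 191*((238 − 91)*358 mod 677) = 91 + 191*497 = 95018.

95018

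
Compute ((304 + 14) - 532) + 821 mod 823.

304 + 14 = 318
318 - 532 = -214 ≡ 609 (mod 823)
609 + 821 = 1430 ≡ 607 (mod 823)

607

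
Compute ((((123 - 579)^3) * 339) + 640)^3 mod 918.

460

123 - 579 = -456 ≡ 462 (mod 918)
(462)^3 ≡ 486 (mod 918)
486 * 339 = 164754 ≡ 432 (mod 918)
432 + 640 = 1072 ≡ 154 (mod 918)
(154)^3 ≡ 460 (mod 918)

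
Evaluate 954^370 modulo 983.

Compute successive squares:
954^1 ≡ 954 (mod 983)
954^2 ≡ 954^2 = 910116 ≡ 841 (mod 983)
954^4 ≡ 841^2 = 707281 ≡ 504 (mod 983)
954^8 ≡ 504^2 = 254016 ≡ 402 (mod 983)
954^16 ≡ 402^2 = 161604 ≡ 392 (mod 983)
954^32 ≡ 392^2 = 153664 ≡ 316 (mod 983)
954^64 ≡ 316^2 = 99856 ≡ 573 (mod 983)
954^128 ≡ 573^2 = 328329 ≡ 7 (mod 983)
954^256 ≡ 7^2 = 49 (mod 983)
954^370 = 954^256 · 954^64 · 954^32 · 954^16 · 954^2 ≡ 49 · 573 · 316 · 392 · 841 (mod 983).
Accumulate the product:
49 · 573 = 28077 ≡ 553
553 · 316 = 174748 ≡ 757
757 · 392 = 296744 ≡ 861
861 · 841 = 724101 ≡ 613

613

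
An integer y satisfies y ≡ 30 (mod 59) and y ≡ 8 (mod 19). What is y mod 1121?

59⁻¹ mod 19: 59*10 ≡ 1 (mod 19), so 59⁻¹ ≡ 10.
y = 30 + 59*((8 − 30)*10 mod 19) = 30 + 59*8 = 502.
Check: 502 mod 59 = 30, 502 mod 19 = 8. ✓

502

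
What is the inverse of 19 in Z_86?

Run the extended Euclidean algorithm:
86 = 4×19 + 10
19 = 1×10 + 9
10 = 1×9 + 1
9 = 9×1 + 0
gcd(19, 86) = 1, so the inverse exists.
Back-substitute for 1:
1 = 1×10 − 1×9
  = −1×19 + 2×10
  = 2×86 − 9×19
So 19⁻¹ ≡ −9 ≡ 77 (mod 86).

77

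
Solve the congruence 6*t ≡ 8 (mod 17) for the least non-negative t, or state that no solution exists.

7

gcd(6, 17) = 1, so a unique solution mod 17 exists.
6⁻¹ ≡ 3 (mod 17).
t ≡ 3*8 ≡ 7 (mod 17).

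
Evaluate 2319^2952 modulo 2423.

1015

Compute successive squares:
2952 in binary is 101110001000, i.e. 2952 = 2048 + 512 + 256 + 128 + 8.
2319^1 ≡ 2319 (mod 2423)
2319^2 ≡ 2319^2 = 5377761 ≡ 1124 (mod 2423)
2319^4 ≡ 1124^2 = 1263376 ≡ 993 (mod 2423)
2319^8 ≡ 993^2 = 986049 ≡ 2311 (mod 2423)
2319^16 ≡ 2311^2 = 5340721 ≡ 429 (mod 2423)
2319^32 ≡ 429^2 = 184041 ≡ 2316 (mod 2423)
2319^64 ≡ 2316^2 = 5363856 ≡ 1757 (mod 2423)
2319^128 ≡ 1757^2 = 3087049 ≡ 147 (mod 2423)
2319^256 ≡ 147^2 = 21609 ≡ 2225 (mod 2423)
2319^512 ≡ 2225^2 = 4950625 ≡ 436 (mod 2423)
2319^1024 ≡ 436^2 = 190096 ≡ 1102 (mod 2423)
2319^2048 ≡ 1102^2 = 1214404 ≡ 481 (mod 2423)
2319^2952 = 2319^2048 * 2319^512 * 2319^256 * 2319^128 * 2319^8 ≡ 481 * 436 * 2225 * 147 * 2311 (mod 2423).
Accumulate the product:
481 * 436 = 209716 ≡ 1338
1338 * 2225 = 2977050 ≡ 1606
1606 * 147 = 236082 ≡ 1051
1051 * 2311 = 2428861 ≡ 1015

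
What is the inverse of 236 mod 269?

Run the extended Euclidean algorithm:
269 = 1×236 + 33
236 = 7×33 + 5
33 = 6×5 + 3
5 = 1×3 + 2
3 = 1×2 + 1
2 = 2×1 + 0
gcd(236, 269) = 1, so the inverse exists.
Bézout: 1 = 93×269 − 106×236.
So 236⁻¹ ≡ −106 ≡ 163 (mod 269).

163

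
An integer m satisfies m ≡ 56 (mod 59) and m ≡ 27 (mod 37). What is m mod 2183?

2062

59⁻¹ mod 37: 59·32 ≡ 1 (mod 37), so 59⁻¹ ≡ 32.
m = 56 + 59·((27 − 56)·32 mod 37) = 56 + 59·34 = 2062.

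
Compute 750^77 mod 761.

Using repeated squaring:
77 in binary is 1001101, i.e. 77 = 64 + 8 + 4 + 1.
750^1 ≡ 750 (mod 761)
750^2 ≡ 750^2 = 562500 ≡ 121 (mod 761)
750^4 ≡ 121^2 = 14641 ≡ 182 (mod 761)
750^8 ≡ 182^2 = 33124 ≡ 401 (mod 761)
750^16 ≡ 401^2 = 160801 ≡ 230 (mod 761)
750^32 ≡ 230^2 = 52900 ≡ 391 (mod 761)
750^64 ≡ 391^2 = 152881 ≡ 681 (mod 761)
750^77 = 750^64 · 750^8 · 750^4 · 750^1 ≡ 681 · 401 · 182 · 750 (mod 761).
Accumulate the product:
681 · 401 = 273081 ≡ 643
643 · 182 = 117026 ≡ 593
593 · 750 = 444750 ≡ 326

326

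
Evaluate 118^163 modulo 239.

149

163 in binary is 10100011, i.e. 163 = 128 + 32 + 2 + 1.
118^1 ≡ 118 (mod 239)
118^2 ≡ 118^2 = 13924 ≡ 62 (mod 239)
118^4 ≡ 62^2 = 3844 ≡ 20 (mod 239)
118^8 ≡ 20^2 = 400 ≡ 161 (mod 239)
118^16 ≡ 161^2 = 25921 ≡ 109 (mod 239)
118^32 ≡ 109^2 = 11881 ≡ 170 (mod 239)
118^64 ≡ 170^2 = 28900 ≡ 220 (mod 239)
118^128 ≡ 220^2 = 48400 ≡ 122 (mod 239)
118^163 = 118^128 × 118^32 × 118^2 × 118^1 ≡ 122 × 170 × 62 × 118 (mod 239).
Accumulate the product:
122 × 170 = 20740 ≡ 186
186 × 62 = 11532 ≡ 60
60 × 118 = 7080 ≡ 149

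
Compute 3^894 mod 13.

1

By square-and-multiply:
894 in binary is 1101111110, i.e. 894 = 512 + 256 + 64 + 32 + 16 + 8 + 4 + 2.
3^1 ≡ 3 (mod 13)
3^2 ≡ 3^2 = 9 (mod 13)
3^4 ≡ 9^2 = 81 ≡ 3 (mod 13)
3^8 ≡ 3^2 = 9 (mod 13)
3^16 ≡ 9^2 = 81 ≡ 3 (mod 13)
3^32 ≡ 3^2 = 9 (mod 13)
3^64 ≡ 9^2 = 81 ≡ 3 (mod 13)
3^128 ≡ 3^2 = 9 (mod 13)
3^256 ≡ 9^2 = 81 ≡ 3 (mod 13)
3^512 ≡ 3^2 = 9 (mod 13)
3^894 = 3^512 * 3^256 * 3^64 * 3^32 * 3^16 * 3^8 * 3^4 * 3^2 ≡ 9 * 3 * 3 * 9 * 3 * 9 * 3 * 9 (mod 13).
Accumulate the product:
9 * 3 = 27 ≡ 1
1 * 3 = 3
3 * 9 = 27 ≡ 1
1 * 3 = 3
3 * 9 = 27 ≡ 1
1 * 3 = 3
3 * 9 = 27 ≡ 1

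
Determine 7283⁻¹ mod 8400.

8400 = 1·7283 + 1117
7283 = 6·1117 + 581
1117 = 1·581 + 536
581 = 1·536 + 45
536 = 11·45 + 41
45 = 1·41 + 4
41 = 10·4 + 1
4 = 4·1 + 0
gcd(7283, 8400) = 1, so the inverse exists.
Back-substitute for 1:
1 = 1·41 − 10·4
  = −10·45 + 11·41
  = 11·536 − 131·45
  = −131·581 + 142·536
  = 142·1117 − 273·581
  = −273·7283 + 1780·1117
  = 1780·8400 − 2053·7283
So 7283⁻¹ ≡ −2053 ≡ 6347 (mod 8400).

6347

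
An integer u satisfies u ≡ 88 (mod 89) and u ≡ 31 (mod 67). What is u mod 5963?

3381

89⁻¹ mod 67: 89×64 ≡ 1 (mod 67), so 89⁻¹ ≡ 64.
u = 88 + 89×((31 − 88)×64 mod 67) = 88 + 89×37 = 3381.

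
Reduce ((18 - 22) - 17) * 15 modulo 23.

18 - 22 = -4 ≡ 19 (mod 23)
19 - 17 = 2
2 * 15 = 30 ≡ 7 (mod 23)

7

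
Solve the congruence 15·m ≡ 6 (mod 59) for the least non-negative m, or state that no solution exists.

24

gcd(15, 59) = 1, so a unique solution mod 59 exists.
15⁻¹ ≡ 4 (mod 59).
m ≡ 4·6 ≡ 24 (mod 59).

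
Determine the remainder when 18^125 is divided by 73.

125 in binary is 1111101, i.e. 125 = 64 + 32 + 16 + 8 + 4 + 1.
18^1 ≡ 18 (mod 73)
18^2 ≡ 18^2 = 324 ≡ 32 (mod 73)
18^4 ≡ 32^2 = 1024 ≡ 2 (mod 73)
18^8 ≡ 2^2 = 4 (mod 73)
18^16 ≡ 4^2 = 16 (mod 73)
18^32 ≡ 16^2 = 256 ≡ 37 (mod 73)
18^64 ≡ 37^2 = 1369 ≡ 55 (mod 73)
18^125 = 18^64 × 18^32 × 18^16 × 18^8 × 18^4 × 18^1 ≡ 55 × 37 × 16 × 4 × 2 × 18 (mod 73).
Accumulate the product:
55 × 37 = 2035 ≡ 64
64 × 16 = 1024 ≡ 2
2 × 4 = 8
8 × 2 = 16
16 × 18 = 288 ≡ 69

69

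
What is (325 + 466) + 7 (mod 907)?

798

325 + 466 = 791
791 + 7 = 798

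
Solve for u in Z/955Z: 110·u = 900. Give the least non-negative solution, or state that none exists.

95

gcd(110, 955) = 5, and 5 | 900, so solutions exist.
Divide through by 5: 22·u mod 191 = 180.
22⁻¹ ≡ 165 (mod 191).
u ≡ 165·180 ≡ 95 (mod 191).
The smallest non-negative solution is u = 95.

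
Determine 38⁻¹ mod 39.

39 = 1×38 + 1
38 = 38×1 + 0
gcd(38, 39) = 1, so the inverse exists.
Bézout: 1 = 1×39 − 1×38.
So 38⁻¹ ≡ −1 ≡ 38 (mod 39).

38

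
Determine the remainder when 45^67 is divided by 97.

42

Using repeated squaring:
67 in binary is 1000011, i.e. 67 = 64 + 2 + 1.
45^1 ≡ 45 (mod 97)
45^2 ≡ 45^2 = 2025 ≡ 85 (mod 97)
45^4 ≡ 85^2 = 7225 ≡ 47 (mod 97)
45^8 ≡ 47^2 = 2209 ≡ 75 (mod 97)
45^16 ≡ 75^2 = 5625 ≡ 96 (mod 97)
45^32 ≡ 96^2 = 9216 ≡ 1 (mod 97)
45^64 ≡ 1^2 = 1 (mod 97)
45^67 = 45^64 · 45^2 · 45^1 ≡ 1 · 85 · 45 (mod 97).
Accumulate the product:
1 · 85 = 85
85 · 45 = 3825 ≡ 42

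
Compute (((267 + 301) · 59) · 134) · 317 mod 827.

193

267 + 301 = 568
568 · 59 = 33512 ≡ 432 (mod 827)
432 · 134 = 57888 ≡ 825 (mod 827)
825 · 317 = 261525 ≡ 193 (mod 827)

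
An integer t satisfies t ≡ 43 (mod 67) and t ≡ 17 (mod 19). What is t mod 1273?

67⁻¹ mod 19: 67×2 ≡ 1 (mod 19), so 67⁻¹ ≡ 2.
t = 43 + 67×((17 − 43)×2 mod 19) = 43 + 67×5 = 378.
Check: 378 mod 67 = 43, 378 mod 19 = 17. ✓

378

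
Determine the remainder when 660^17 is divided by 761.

531

17 in binary is 10001, i.e. 17 = 16 + 1.
660^1 ≡ 660 (mod 761)
660^2 ≡ 660^2 = 435600 ≡ 308 (mod 761)
660^4 ≡ 308^2 = 94864 ≡ 500 (mod 761)
660^8 ≡ 500^2 = 250000 ≡ 392 (mod 761)
660^16 ≡ 392^2 = 153664 ≡ 703 (mod 761)
660^17 = 660^16 · 660^1 ≡ 703 · 660 (mod 761).
703 · 660 = 463980 ≡ 531 (mod 761).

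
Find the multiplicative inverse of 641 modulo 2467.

585

Apply the Euclidean algorithm and back-substitute:
2467 = 3×641 + 544
641 = 1×544 + 97
544 = 5×97 + 59
97 = 1×59 + 38
59 = 1×38 + 21
38 = 1×21 + 17
21 = 1×17 + 4
17 = 4×4 + 1
4 = 4×1 + 0
gcd(641, 2467) = 1, so the inverse exists.
Bézout: 1 = −152×2467 + 585×641.
So 641⁻¹ ≡ 585 (mod 2467).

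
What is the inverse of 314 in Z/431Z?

361

431 = 1*314 + 117
314 = 2*117 + 80
117 = 1*80 + 37
80 = 2*37 + 6
37 = 6*6 + 1
6 = 6*1 + 0
gcd(314, 431) = 1, so the inverse exists.
Back-substitute for 1:
1 = 1*37 − 6*6
  = −6*80 + 13*37
  = 13*117 − 19*80
  = −19*314 + 51*117
  = 51*431 − 70*314
So 314⁻¹ ≡ −70 ≡ 361 (mod 431).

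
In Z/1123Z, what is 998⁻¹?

Apply the Euclidean algorithm and back-substitute:
1123 = 1·998 + 125
998 = 7·125 + 123
125 = 1·123 + 2
123 = 61·2 + 1
2 = 2·1 + 0
gcd(998, 1123) = 1, so the inverse exists.
Bézout: 1 = −495·1123 + 557·998.
So 998⁻¹ ≡ 557 (mod 1123).

557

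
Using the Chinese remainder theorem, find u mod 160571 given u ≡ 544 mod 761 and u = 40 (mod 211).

47726

761⁻¹ mod 211: 761*61 ≡ 1 (mod 211), so 761⁻¹ ≡ 61.
u = 544 + 761*((40 − 544)*61 mod 211) = 544 + 761*62 = 47726.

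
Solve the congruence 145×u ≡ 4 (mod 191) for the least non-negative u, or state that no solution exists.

gcd(145, 191) = 1, so a unique solution mod 191 exists.
145⁻¹ ≡ 137 (mod 191).
u ≡ 137×4 ≡ 166 (mod 191).

166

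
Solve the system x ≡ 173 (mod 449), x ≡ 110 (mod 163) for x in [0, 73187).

449⁻¹ mod 163: 449·110 ≡ 1 (mod 163), so 449⁻¹ ≡ 110.
x = 173 + 449·((110 − 173)·110 mod 163) = 173 + 449·79 = 35644.

35644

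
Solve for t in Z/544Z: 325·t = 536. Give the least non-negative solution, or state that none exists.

gcd(325, 544) = 1, so a unique solution mod 544 exists.
325⁻¹ ≡ 77 (mod 544).
t ≡ 77·536 ≡ 472 (mod 544).

472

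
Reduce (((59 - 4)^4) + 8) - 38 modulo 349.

59 - 4 = 55
(55)^4 ≡ 194 (mod 349)
194 + 8 = 202
202 - 38 = 164

164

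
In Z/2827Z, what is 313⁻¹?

2827 = 9*313 + 10
313 = 31*10 + 3
10 = 3*3 + 1
3 = 3*1 + 0
gcd(313, 2827) = 1, so the inverse exists.
Bézout: 1 = 94*2827 − 849*313.
So 313⁻¹ ≡ −849 ≡ 1978 (mod 2827).

1978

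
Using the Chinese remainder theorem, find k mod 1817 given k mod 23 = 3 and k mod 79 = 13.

1751

23⁻¹ mod 79: 23·55 ≡ 1 (mod 79), so 23⁻¹ ≡ 55.
k = 3 + 23·((13 − 3)·55 mod 79) = 3 + 23·76 = 1751.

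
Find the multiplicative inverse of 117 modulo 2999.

Apply the Euclidean algorithm and back-substitute:
2999 = 25*117 + 74
117 = 1*74 + 43
74 = 1*43 + 31
43 = 1*31 + 12
31 = 2*12 + 7
12 = 1*7 + 5
7 = 1*5 + 2
5 = 2*2 + 1
2 = 2*1 + 0
gcd(117, 2999) = 1, so the inverse exists.
Back-substitute for 1:
1 = 1*5 − 2*2
  = −2*7 + 3*5
  = 3*12 − 5*7
  = −5*31 + 13*12
  = 13*43 − 18*31
  = −18*74 + 31*43
  = 31*117 − 49*74
  = −49*2999 + 1256*117
So 117⁻¹ ≡ 1256 (mod 2999).

1256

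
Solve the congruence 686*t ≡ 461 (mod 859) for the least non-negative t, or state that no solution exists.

gcd(686, 859) = 1, so a unique solution mod 859 exists.
686⁻¹ ≡ 715 (mod 859).
t ≡ 715*461 ≡ 618 (mod 859).

618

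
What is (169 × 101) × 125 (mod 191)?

155

169 × 101 = 17069 ≡ 70 (mod 191)
70 × 125 = 8750 ≡ 155 (mod 191)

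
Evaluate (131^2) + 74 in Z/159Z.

(131)^2 ≡ 148 (mod 159)
148 + 74 = 222 ≡ 63 (mod 159)

63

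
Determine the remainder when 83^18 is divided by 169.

18 in binary is 10010, i.e. 18 = 16 + 2.
83^1 ≡ 83 (mod 169)
83^2 ≡ 83^2 = 6889 ≡ 129 (mod 169)
83^4 ≡ 129^2 = 16641 ≡ 79 (mod 169)
83^8 ≡ 79^2 = 6241 ≡ 157 (mod 169)
83^16 ≡ 157^2 = 24649 ≡ 144 (mod 169)
83^18 = 83^16 * 83^2 ≡ 144 * 129 (mod 169).
144 * 129 = 18576 ≡ 155 (mod 169).

155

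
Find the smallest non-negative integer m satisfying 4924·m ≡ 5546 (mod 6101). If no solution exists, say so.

gcd(4924, 6101) = 1, so a unique solution mod 6101 exists.
4924⁻¹ ≡ 4717 (mod 6101).
m ≡ 4717·5546 ≡ 5495 (mod 6101).

5495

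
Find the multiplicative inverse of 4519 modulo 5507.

1622

5507 = 1×4519 + 988
4519 = 4×988 + 567
988 = 1×567 + 421
567 = 1×421 + 146
421 = 2×146 + 129
146 = 1×129 + 17
129 = 7×17 + 10
17 = 1×10 + 7
10 = 1×7 + 3
7 = 2×3 + 1
3 = 3×1 + 0
gcd(4519, 5507) = 1, so the inverse exists.
Bézout: 1 = −1331×5507 + 1622×4519.
So 4519⁻¹ ≡ 1622 (mod 5507).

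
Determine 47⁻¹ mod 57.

17

By the extended Euclidean algorithm:
57 = 1*47 + 10
47 = 4*10 + 7
10 = 1*7 + 3
7 = 2*3 + 1
3 = 3*1 + 0
gcd(47, 57) = 1, so the inverse exists.
Back-substitute for 1:
1 = 1*7 − 2*3
  = −2*10 + 3*7
  = 3*47 − 14*10
  = −14*57 + 17*47
So 47⁻¹ ≡ 17 (mod 57).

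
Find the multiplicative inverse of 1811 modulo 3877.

3132

3877 = 2·1811 + 255
1811 = 7·255 + 26
255 = 9·26 + 21
26 = 1·21 + 5
21 = 4·5 + 1
5 = 5·1 + 0
gcd(1811, 3877) = 1, so the inverse exists.
Back-substitute for 1:
1 = 1·21 − 4·5
  = −4·26 + 5·21
  = 5·255 − 49·26
  = −49·1811 + 348·255
  = 348·3877 − 745·1811
So 1811⁻¹ ≡ −745 ≡ 3132 (mod 3877).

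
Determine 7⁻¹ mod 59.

17

59 = 8×7 + 3
7 = 2×3 + 1
3 = 3×1 + 0
gcd(7, 59) = 1, so the inverse exists.
Back-substitute for 1:
1 = 1×7 − 2×3
  = −2×59 + 17×7
So 7⁻¹ ≡ 17 (mod 59).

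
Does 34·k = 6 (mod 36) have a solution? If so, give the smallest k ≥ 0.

gcd(34, 36) = 2, and 2 | 6, so solutions exist.
Divide through by 2: 17·k ≡ 3 (mod 18).
17⁻¹ ≡ 17 (mod 18).
k ≡ 17·3 ≡ 15 (mod 18).
The smallest non-negative solution is k = 15.

15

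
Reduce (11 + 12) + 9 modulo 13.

6

11 + 12 = 23 ≡ 10 (mod 13)
10 + 9 = 19 ≡ 6 (mod 13)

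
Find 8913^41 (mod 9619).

Compute successive squares:
41 in binary is 101001, i.e. 41 = 32 + 8 + 1.
8913^1 ≡ 8913 (mod 9619)
8913^2 ≡ 8913^2 = 79441569 ≡ 7867 (mod 9619)
8913^4 ≡ 7867^2 = 61889689 ≡ 1043 (mod 9619)
8913^8 ≡ 1043^2 = 1087849 ≡ 902 (mod 9619)
8913^16 ≡ 902^2 = 813604 ≡ 5608 (mod 9619)
8913^32 ≡ 5608^2 = 31449664 ≡ 5153 (mod 9619)
8913^41 = 8913^32 × 8913^8 × 8913^1 ≡ 5153 × 902 × 8913 (mod 9619).
Accumulate the product:
5153 × 902 = 4648006 ≡ 2029
2029 × 8913 = 18084477 ≡ 757

757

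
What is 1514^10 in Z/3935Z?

2036

10 in binary is 1010, i.e. 10 = 8 + 2.
1514^1 ≡ 1514 (mod 3935)
1514^2 ≡ 1514^2 = 2292196 ≡ 2026 (mod 3935)
1514^4 ≡ 2026^2 = 4104676 ≡ 471 (mod 3935)
1514^8 ≡ 471^2 = 221841 ≡ 1481 (mod 3935)
1514^10 = 1514^8 × 1514^2 ≡ 1481 × 2026 (mod 3935).
1481 × 2026 = 3000506 ≡ 2036 (mod 3935).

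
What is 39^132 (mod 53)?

132 in binary is 10000100, i.e. 132 = 128 + 4.
39^1 ≡ 39 (mod 53)
39^2 ≡ 39^2 = 1521 ≡ 37 (mod 53)
39^4 ≡ 37^2 = 1369 ≡ 44 (mod 53)
39^8 ≡ 44^2 = 1936 ≡ 28 (mod 53)
39^16 ≡ 28^2 = 784 ≡ 42 (mod 53)
39^32 ≡ 42^2 = 1764 ≡ 15 (mod 53)
39^64 ≡ 15^2 = 225 ≡ 13 (mod 53)
39^128 ≡ 13^2 = 169 ≡ 10 (mod 53)
39^132 = 39^128 · 39^4 ≡ 10 · 44 (mod 53).
10 · 44 = 440 ≡ 16 (mod 53).

16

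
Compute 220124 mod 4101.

2771

220124 = 53×4101 + 2771, so 220124 ≡ 2771 (mod 4101).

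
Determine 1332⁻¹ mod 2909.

1876

2909 = 2×1332 + 245
1332 = 5×245 + 107
245 = 2×107 + 31
107 = 3×31 + 14
31 = 2×14 + 3
14 = 4×3 + 2
3 = 1×2 + 1
2 = 2×1 + 0
gcd(1332, 2909) = 1, so the inverse exists.
Back-substitute for 1:
1 = 1×3 − 1×2
  = −1×14 + 5×3
  = 5×31 − 11×14
  = −11×107 + 38×31
  = 38×245 − 87×107
  = −87×1332 + 473×245
  = 473×2909 − 1033×1332
So 1332⁻¹ ≡ −1033 ≡ 1876 (mod 2909).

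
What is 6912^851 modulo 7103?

1635

Compute successive squares:
851 in binary is 1101010011, i.e. 851 = 512 + 256 + 64 + 16 + 2 + 1.
6912^1 ≡ 6912 (mod 7103)
6912^2 ≡ 6912^2 = 47775744 ≡ 966 (mod 7103)
6912^4 ≡ 966^2 = 933156 ≡ 2663 (mod 7103)
6912^8 ≡ 2663^2 = 7091569 ≡ 2775 (mod 7103)
6912^16 ≡ 2775^2 = 7700625 ≡ 973 (mod 7103)
6912^32 ≡ 973^2 = 946729 ≡ 2030 (mod 7103)
6912^64 ≡ 2030^2 = 4120900 ≡ 1160 (mod 7103)
6912^128 ≡ 1160^2 = 1345600 ≡ 3133 (mod 7103)
6912^256 ≡ 3133^2 = 9815689 ≡ 6446 (mod 7103)
6912^512 ≡ 6446^2 = 41550916 ≡ 5469 (mod 7103)
6912^851 = 6912^512 · 6912^256 · 6912^64 · 6912^16 · 6912^2 · 6912^1 ≡ 5469 · 6446 · 1160 · 973 · 966 · 6912 (mod 7103).
Accumulate the product:
5469 · 6446 = 35253174 ≡ 985
985 · 1160 = 1142600 ≡ 6120
6120 · 973 = 5954760 ≡ 2446
2446 · 966 = 2362836 ≡ 4640
4640 · 6912 = 32071680 ≡ 1635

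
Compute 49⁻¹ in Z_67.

67 = 1×49 + 18
49 = 2×18 + 13
18 = 1×13 + 5
13 = 2×5 + 3
5 = 1×3 + 2
3 = 1×2 + 1
2 = 2×1 + 0
gcd(49, 67) = 1, so the inverse exists.
Back-substitute for 1:
1 = 1×3 − 1×2
  = −1×5 + 2×3
  = 2×13 − 5×5
  = −5×18 + 7×13
  = 7×49 − 19×18
  = −19×67 + 26×49
So 49⁻¹ ≡ 26 (mod 67).

26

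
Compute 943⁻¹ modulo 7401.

1915

Run the extended Euclidean algorithm:
7401 = 7·943 + 800
943 = 1·800 + 143
800 = 5·143 + 85
143 = 1·85 + 58
85 = 1·58 + 27
58 = 2·27 + 4
27 = 6·4 + 3
4 = 1·3 + 1
3 = 3·1 + 0
gcd(943, 7401) = 1, so the inverse exists.
Back-substitute for 1:
1 = 1·4 − 1·3
  = −1·27 + 7·4
  = 7·58 − 15·27
  = −15·85 + 22·58
  = 22·143 − 37·85
  = −37·800 + 207·143
  = 207·943 − 244·800
  = −244·7401 + 1915·943
So 943⁻¹ ≡ 1915 (mod 7401).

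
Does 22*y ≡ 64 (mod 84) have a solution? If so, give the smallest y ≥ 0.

gcd(22, 84) = 2, and 2 | 64, so solutions exist.
Divide through by 2: 11*y ≡ 32 (mod 42).
11⁻¹ ≡ 23 (mod 42).
y ≡ 23*32 ≡ 22 (mod 42).
The smallest non-negative solution is y = 22.

22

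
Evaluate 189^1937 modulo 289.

121

Using repeated squaring:
1937 in binary is 11110010001, i.e. 1937 = 1024 + 512 + 256 + 128 + 16 + 1.
189^1 ≡ 189 (mod 289)
189^2 ≡ 189^2 = 35721 ≡ 174 (mod 289)
189^4 ≡ 174^2 = 30276 ≡ 220 (mod 289)
189^8 ≡ 220^2 = 48400 ≡ 137 (mod 289)
189^16 ≡ 137^2 = 18769 ≡ 273 (mod 289)
189^32 ≡ 273^2 = 74529 ≡ 256 (mod 289)
189^64 ≡ 256^2 = 65536 ≡ 222 (mod 289)
189^128 ≡ 222^2 = 49284 ≡ 154 (mod 289)
189^256 ≡ 154^2 = 23716 ≡ 18 (mod 289)
189^512 ≡ 18^2 = 324 ≡ 35 (mod 289)
189^1024 ≡ 35^2 = 1225 ≡ 69 (mod 289)
189^1937 = 189^1024 · 189^512 · 189^256 · 189^128 · 189^16 · 189^1 ≡ 69 · 35 · 18 · 154 · 273 · 189 (mod 289).
Accumulate the product:
69 · 35 = 2415 ≡ 103
103 · 18 = 1854 ≡ 120
120 · 154 = 18480 ≡ 273
273 · 273 = 74529 ≡ 256
256 · 189 = 48384 ≡ 121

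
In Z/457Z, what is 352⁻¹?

457 = 1*352 + 105
352 = 3*105 + 37
105 = 2*37 + 31
37 = 1*31 + 6
31 = 5*6 + 1
6 = 6*1 + 0
gcd(352, 457) = 1, so the inverse exists.
Bézout: 1 = 57*457 − 74*352.
So 352⁻¹ ≡ −74 ≡ 383 (mod 457).

383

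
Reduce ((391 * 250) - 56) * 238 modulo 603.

391 * 250 = 97750 ≡ 64 (mod 603)
64 - 56 = 8
8 * 238 = 1904 ≡ 95 (mod 603)

95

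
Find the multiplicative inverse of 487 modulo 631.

By the extended Euclidean algorithm:
631 = 1·487 + 144
487 = 3·144 + 55
144 = 2·55 + 34
55 = 1·34 + 21
34 = 1·21 + 13
21 = 1·13 + 8
13 = 1·8 + 5
8 = 1·5 + 3
5 = 1·3 + 2
3 = 1·2 + 1
2 = 2·1 + 0
gcd(487, 631) = 1, so the inverse exists.
Bézout: 1 = −186·631 + 241·487.
So 487⁻¹ ≡ 241 (mod 631).

241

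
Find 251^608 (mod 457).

133

Using repeated squaring:
608 in binary is 1001100000, i.e. 608 = 512 + 64 + 32.
251^1 ≡ 251 (mod 457)
251^2 ≡ 251^2 = 63001 ≡ 392 (mod 457)
251^4 ≡ 392^2 = 153664 ≡ 112 (mod 457)
251^8 ≡ 112^2 = 12544 ≡ 205 (mod 457)
251^16 ≡ 205^2 = 42025 ≡ 438 (mod 457)
251^32 ≡ 438^2 = 191844 ≡ 361 (mod 457)
251^64 ≡ 361^2 = 130321 ≡ 76 (mod 457)
251^128 ≡ 76^2 = 5776 ≡ 292 (mod 457)
251^256 ≡ 292^2 = 85264 ≡ 262 (mod 457)
251^512 ≡ 262^2 = 68644 ≡ 94 (mod 457)
251^608 = 251^512 * 251^64 * 251^32 ≡ 94 * 76 * 361 (mod 457).
Accumulate the product:
94 * 76 = 7144 ≡ 289
289 * 361 = 104329 ≡ 133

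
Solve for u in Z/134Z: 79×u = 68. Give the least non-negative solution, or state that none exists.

28

gcd(79, 134) = 1, so a unique solution mod 134 exists.
79⁻¹ ≡ 95 (mod 134).
u ≡ 95×68 ≡ 28 (mod 134).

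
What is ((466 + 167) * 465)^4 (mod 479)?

30

466 + 167 = 633 ≡ 154 (mod 479)
154 * 465 = 71610 ≡ 239 (mod 479)
(239)^4 ≡ 30 (mod 479)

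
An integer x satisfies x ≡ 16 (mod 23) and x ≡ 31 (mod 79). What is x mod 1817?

821

23⁻¹ mod 79: 23×55 ≡ 1 (mod 79), so 23⁻¹ ≡ 55.
x = 16 + 23×((31 − 16)×55 mod 79) = 16 + 23×35 = 821.
Check: 821 mod 23 = 16, 821 mod 79 = 31. ✓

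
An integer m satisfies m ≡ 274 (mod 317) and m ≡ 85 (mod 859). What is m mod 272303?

131512

317⁻¹ mod 859: 317×775 ≡ 1 (mod 859), so 317⁻¹ ≡ 775.
m = 274 + 317×((85 − 274)×775 mod 859) = 274 + 317×414 = 131512.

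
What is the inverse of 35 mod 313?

313 = 8*35 + 33
35 = 1*33 + 2
33 = 16*2 + 1
2 = 2*1 + 0
gcd(35, 313) = 1, so the inverse exists.
Back-substitute for 1:
1 = 1*33 − 16*2
  = −16*35 + 17*33
  = 17*313 − 152*35
So 35⁻¹ ≡ −152 ≡ 161 (mod 313).

161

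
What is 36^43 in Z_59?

43 in binary is 101011, i.e. 43 = 32 + 8 + 2 + 1.
36^1 ≡ 36 (mod 59)
36^2 ≡ 36^2 = 1296 ≡ 57 (mod 59)
36^4 ≡ 57^2 = 3249 ≡ 4 (mod 59)
36^8 ≡ 4^2 = 16 (mod 59)
36^16 ≡ 16^2 = 256 ≡ 20 (mod 59)
36^32 ≡ 20^2 = 400 ≡ 46 (mod 59)
36^43 = 36^32 · 36^8 · 36^2 · 36^1 ≡ 46 · 16 · 57 · 36 (mod 59).
Accumulate the product:
46 · 16 = 736 ≡ 28
28 · 57 = 1596 ≡ 3
3 · 36 = 108 ≡ 49

49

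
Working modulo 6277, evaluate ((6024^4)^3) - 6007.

(6024)^4 ≡ 3533 (mod 6277)
(3533)^3 ≡ 12 (mod 6277)
12 - 6007 = -5995 ≡ 282 (mod 6277)

282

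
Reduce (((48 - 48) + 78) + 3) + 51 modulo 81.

51

48 - 48 = 0
0 + 78 = 78
78 + 3 = 81 ≡ 0 (mod 81)
0 + 51 = 51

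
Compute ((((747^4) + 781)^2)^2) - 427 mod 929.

(747)^4 ≡ 210 (mod 929)
210 + 781 = 991 ≡ 62 (mod 929)
(62)^2 ≡ 128 (mod 929)
(128)^2 ≡ 591 (mod 929)
591 - 427 = 164

164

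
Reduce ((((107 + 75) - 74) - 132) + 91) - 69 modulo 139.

107 + 75 = 182 ≡ 43 (mod 139)
43 - 74 = -31 ≡ 108 (mod 139)
108 - 132 = -24 ≡ 115 (mod 139)
115 + 91 = 206 ≡ 67 (mod 139)
67 - 69 = -2 ≡ 137 (mod 139)

137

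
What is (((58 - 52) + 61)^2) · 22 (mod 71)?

58 - 52 = 6
6 + 61 = 67
(67)^2 ≡ 16 (mod 71)
16 · 22 = 352 ≡ 68 (mod 71)

68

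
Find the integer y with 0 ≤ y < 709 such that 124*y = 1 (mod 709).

223

By the extended Euclidean algorithm:
709 = 5*124 + 89
124 = 1*89 + 35
89 = 2*35 + 19
35 = 1*19 + 16
19 = 1*16 + 3
16 = 5*3 + 1
3 = 3*1 + 0
gcd(124, 709) = 1, so the inverse exists.
Back-substitute for 1:
1 = 1*16 − 5*3
  = −5*19 + 6*16
  = 6*35 − 11*19
  = −11*89 + 28*35
  = 28*124 − 39*89
  = −39*709 + 223*124
So 124⁻¹ ≡ 223 (mod 709).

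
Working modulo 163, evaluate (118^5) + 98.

(118)^5 ≡ 100 (mod 163)
100 + 98 = 198 ≡ 35 (mod 163)

35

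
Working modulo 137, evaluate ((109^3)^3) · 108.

(109)^3 ≡ 105 (mod 137)
(105)^3 ≡ 112 (mod 137)
112 · 108 = 12096 ≡ 40 (mod 137)

40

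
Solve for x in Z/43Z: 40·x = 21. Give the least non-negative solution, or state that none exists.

36

gcd(40, 43) = 1, so a unique solution mod 43 exists.
40⁻¹ ≡ 14 (mod 43).
x ≡ 14·21 ≡ 36 (mod 43).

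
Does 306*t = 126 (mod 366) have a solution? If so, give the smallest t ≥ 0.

gcd(306, 366) = 6, and 6 | 126, so solutions exist.
Divide through by 6: 51*t mod 61 = 21.
51⁻¹ ≡ 6 (mod 61).
t ≡ 6*21 ≡ 4 (mod 61).
The smallest non-negative solution is t = 4.

4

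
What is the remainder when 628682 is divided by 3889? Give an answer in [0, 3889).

2553

628682 = 161×3889 + 2553, so 628682 ≡ 2553 (mod 3889).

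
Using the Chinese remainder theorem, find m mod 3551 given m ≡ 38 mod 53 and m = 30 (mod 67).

3112

53⁻¹ mod 67: 53×43 ≡ 1 (mod 67), so 53⁻¹ ≡ 43.
m = 38 + 53×((30 − 38)×43 mod 67) = 38 + 53×58 = 3112.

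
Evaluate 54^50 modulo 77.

50 in binary is 110010, i.e. 50 = 32 + 16 + 2.
54^1 ≡ 54 (mod 77)
54^2 ≡ 54^2 = 2916 ≡ 67 (mod 77)
54^4 ≡ 67^2 = 4489 ≡ 23 (mod 77)
54^8 ≡ 23^2 = 529 ≡ 67 (mod 77)
54^16 ≡ 67^2 = 4489 ≡ 23 (mod 77)
54^32 ≡ 23^2 = 529 ≡ 67 (mod 77)
54^50 = 54^32 · 54^16 · 54^2 ≡ 67 · 23 · 67 (mod 77).
Accumulate the product:
67 · 23 = 1541 ≡ 1
1 · 67 = 67

67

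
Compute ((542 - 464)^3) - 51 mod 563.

542 - 464 = 78
(78)^3 ≡ 506 (mod 563)
506 - 51 = 455

455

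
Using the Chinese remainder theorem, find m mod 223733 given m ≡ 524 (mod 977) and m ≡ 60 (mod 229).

88454

977⁻¹ mod 229: 977·214 ≡ 1 (mod 229), so 977⁻¹ ≡ 214.
m = 524 + 977·((60 − 524)·214 mod 229) = 524 + 977·90 = 88454.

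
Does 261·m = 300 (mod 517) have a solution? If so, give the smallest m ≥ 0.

120

gcd(261, 517) = 1, so a unique solution mod 517 exists.
261⁻¹ ≡ 414 (mod 517).
m ≡ 414·300 ≡ 120 (mod 517).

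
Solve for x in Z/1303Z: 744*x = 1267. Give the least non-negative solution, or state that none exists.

gcd(744, 1303) = 1, so a unique solution mod 1303 exists.
744⁻¹ ≡ 324 (mod 1303).
x ≡ 324*1267 ≡ 63 (mod 1303).

63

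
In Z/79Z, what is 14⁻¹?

By the extended Euclidean algorithm:
79 = 5*14 + 9
14 = 1*9 + 5
9 = 1*5 + 4
5 = 1*4 + 1
4 = 4*1 + 0
gcd(14, 79) = 1, so the inverse exists.
Back-substitute for 1:
1 = 1*5 − 1*4
  = −1*9 + 2*5
  = 2*14 − 3*9
  = −3*79 + 17*14
So 14⁻¹ ≡ 17 (mod 79).

17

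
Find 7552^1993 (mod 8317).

3990

By square-and-multiply:
1993 in binary is 11111001001, i.e. 1993 = 1024 + 512 + 256 + 128 + 64 + 8 + 1.
7552^1 ≡ 7552 (mod 8317)
7552^2 ≡ 7552^2 = 57032704 ≡ 3035 (mod 8317)
7552^4 ≡ 3035^2 = 9211225 ≡ 4306 (mod 8317)
7552^8 ≡ 4306^2 = 18541636 ≡ 3043 (mod 8317)
7552^16 ≡ 3043^2 = 9259849 ≡ 3028 (mod 8317)
7552^32 ≡ 3028^2 = 9168784 ≡ 3450 (mod 8317)
7552^64 ≡ 3450^2 = 11902500 ≡ 873 (mod 8317)
7552^128 ≡ 873^2 = 762129 ≡ 5282 (mod 8317)
7552^256 ≡ 5282^2 = 27899524 ≡ 4306 (mod 8317)
7552^512 ≡ 4306^2 = 18541636 ≡ 3043 (mod 8317)
7552^1024 ≡ 3043^2 = 9259849 ≡ 3028 (mod 8317)
7552^1993 = 7552^1024 × 7552^512 × 7552^256 × 7552^128 × 7552^64 × 7552^8 × 7552^1 ≡ 3028 × 3043 × 4306 × 5282 × 873 × 3043 × 7552 (mod 8317).
Accumulate the product:
3028 × 3043 = 9214204 ≡ 7285
7285 × 4306 = 31369210 ≡ 5803
5803 × 5282 = 30651446 ≡ 3301
3301 × 873 = 2881773 ≡ 4091
4091 × 3043 = 12448913 ≡ 6681
6681 × 7552 = 50454912 ≡ 3990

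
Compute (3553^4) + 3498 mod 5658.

4891

(3553)^4 ≡ 1393 (mod 5658)
1393 + 3498 = 4891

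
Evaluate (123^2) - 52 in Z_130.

127

(123)^2 ≡ 49 (mod 130)
49 - 52 = -3 ≡ 127 (mod 130)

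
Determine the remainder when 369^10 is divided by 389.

5

By square-and-multiply:
10 in binary is 1010, i.e. 10 = 8 + 2.
369^1 ≡ 369 (mod 389)
369^2 ≡ 369^2 = 136161 ≡ 11 (mod 389)
369^4 ≡ 11^2 = 121 (mod 389)
369^8 ≡ 121^2 = 14641 ≡ 248 (mod 389)
369^10 = 369^8 * 369^2 ≡ 248 * 11 (mod 389).
248 * 11 = 2728 ≡ 5 (mod 389).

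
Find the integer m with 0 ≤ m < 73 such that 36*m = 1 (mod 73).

71

By the extended Euclidean algorithm:
73 = 2·36 + 1
36 = 36·1 + 0
gcd(36, 73) = 1, so the inverse exists.
Back-substitute for 1:
1 = 1·73 − 2·36
So 36⁻¹ ≡ −2 ≡ 71 (mod 73).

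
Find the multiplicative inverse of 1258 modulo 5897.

5897 = 4·1258 + 865
1258 = 1·865 + 393
865 = 2·393 + 79
393 = 4·79 + 77
79 = 1·77 + 2
77 = 38·2 + 1
2 = 2·1 + 0
gcd(1258, 5897) = 1, so the inverse exists.
Bézout: 1 = −621·5897 + 2911·1258.
So 1258⁻¹ ≡ 2911 (mod 5897).

2911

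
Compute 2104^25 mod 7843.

By square-and-multiply:
2104^1 ≡ 2104 (mod 7843)
2104^2 ≡ 2104^2 = 4426816 ≡ 3364 (mod 7843)
2104^4 ≡ 3364^2 = 11316496 ≡ 6890 (mod 7843)
2104^8 ≡ 6890^2 = 47472100 ≡ 6264 (mod 7843)
2104^16 ≡ 6264^2 = 39237696 ≡ 7010 (mod 7843)
2104^25 = 2104^16 × 2104^8 × 2104^1 ≡ 7010 × 6264 × 2104 (mod 7843).
Accumulate the product:
7010 × 6264 = 43910640 ≡ 5526
5526 × 2104 = 11626704 ≡ 3378

3378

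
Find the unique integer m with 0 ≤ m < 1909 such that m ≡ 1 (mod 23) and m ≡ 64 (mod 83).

645

23⁻¹ mod 83: 23*65 ≡ 1 (mod 83), so 23⁻¹ ≡ 65.
m = 1 + 23*((64 − 1)*65 mod 83) = 1 + 23*28 = 645.
Check: 645 mod 23 = 1, 645 mod 83 = 64. ✓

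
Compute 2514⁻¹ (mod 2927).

2927 = 1*2514 + 413
2514 = 6*413 + 36
413 = 11*36 + 17
36 = 2*17 + 2
17 = 8*2 + 1
2 = 2*1 + 0
gcd(2514, 2927) = 1, so the inverse exists.
Back-substitute for 1:
1 = 1*17 − 8*2
  = −8*36 + 17*17
  = 17*413 − 195*36
  = −195*2514 + 1187*413
  = 1187*2927 − 1382*2514
So 2514⁻¹ ≡ −1382 ≡ 1545 (mod 2927).

1545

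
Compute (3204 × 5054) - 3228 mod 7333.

5857

3204 × 5054 = 16193016 ≡ 1752 (mod 7333)
1752 - 3228 = -1476 ≡ 5857 (mod 7333)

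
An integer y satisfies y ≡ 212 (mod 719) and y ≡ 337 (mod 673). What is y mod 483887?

719⁻¹ mod 673: 719·278 ≡ 1 (mod 673), so 719⁻¹ ≡ 278.
y = 212 + 719·((337 − 212)·278 mod 673) = 212 + 719·427 = 307225.

307225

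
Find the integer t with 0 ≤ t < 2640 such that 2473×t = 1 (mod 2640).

2640 = 1×2473 + 167
2473 = 14×167 + 135
167 = 1×135 + 32
135 = 4×32 + 7
32 = 4×7 + 4
7 = 1×4 + 3
4 = 1×3 + 1
3 = 3×1 + 0
gcd(2473, 2640) = 1, so the inverse exists.
Bézout: 1 = 696×2640 − 743×2473.
So 2473⁻¹ ≡ −743 ≡ 1897 (mod 2640).

1897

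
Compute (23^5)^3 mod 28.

(23)^5 ≡ 11 (mod 28)
(11)^3 ≡ 15 (mod 28)

15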